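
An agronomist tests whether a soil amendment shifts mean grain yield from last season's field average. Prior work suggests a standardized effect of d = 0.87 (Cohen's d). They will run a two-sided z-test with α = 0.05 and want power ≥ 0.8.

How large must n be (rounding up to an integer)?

For power 0.8 need Φ(δ − z_{0.025}) = 0.8, so δ = z_{0.025} + z_{0.20} = 1.960 + 0.842 = 2.802.
(The Φ(−δ − z_{α/2}) term is vanishingly small for δ > 0 and is dropped in the standard sample-size formula.)
δ = d·√n ⇒ n = (δ/d)² = (2.802 / 0.87)² = 10.37.
Round up to the next whole unit.

n = 11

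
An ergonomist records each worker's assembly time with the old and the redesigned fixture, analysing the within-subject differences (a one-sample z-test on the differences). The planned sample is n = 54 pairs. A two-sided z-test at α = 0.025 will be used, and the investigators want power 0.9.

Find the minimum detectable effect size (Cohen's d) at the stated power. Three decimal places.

d ≈ 0.479

Need Φ(δ − 2.241) = 0.9, so δ = 2.241 + 1.282 = 3.523.
(The second rejection-region term Φ(−δ − z_{α/2}) is negligible and dropped.)
δ = d·√n ⇒ d = δ/√n = 3.523/√54 = 0.4794.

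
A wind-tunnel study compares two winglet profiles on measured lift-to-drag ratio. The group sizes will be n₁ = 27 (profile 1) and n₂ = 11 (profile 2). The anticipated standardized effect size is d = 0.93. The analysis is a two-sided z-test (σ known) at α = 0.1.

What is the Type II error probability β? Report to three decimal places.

β ≈ 0.170

Noncentrality parameter: δ = d / √(1/n₁ + 1/n₂) = 0.93 / √(1/27 + 1/11) = 2.6000
Two-sided α = 0.1 → critical value z_{0.05} = 1.645.
Power = Φ(δ − 1.645) + Φ(−δ − 1.645) = Φ(0.955) + Φ(-4.245) = 0.8302 + 0.0000 = 0.8303.
Type II error: β = 1 − power = 1 − 0.8303 = 0.1697.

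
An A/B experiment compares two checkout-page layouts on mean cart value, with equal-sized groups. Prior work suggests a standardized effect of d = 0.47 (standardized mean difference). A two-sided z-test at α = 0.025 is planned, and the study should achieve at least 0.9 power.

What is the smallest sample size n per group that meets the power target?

For power 0.9 need Φ(δ − z_{0.0125}) = 0.9, so δ = z_{0.0125} + z_{0.10} = 2.241 + 1.282 = 3.523.
(The Φ(−δ − z_{α/2}) term is vanishingly small for δ > 0 and is dropped in the standard sample-size formula.)
δ = d·√(n/2) ⇒ n = 2(δ/d)² = 2 × (3.523 / 0.47)² = 112.37.
Round up to the next whole unit.

n = 113 per group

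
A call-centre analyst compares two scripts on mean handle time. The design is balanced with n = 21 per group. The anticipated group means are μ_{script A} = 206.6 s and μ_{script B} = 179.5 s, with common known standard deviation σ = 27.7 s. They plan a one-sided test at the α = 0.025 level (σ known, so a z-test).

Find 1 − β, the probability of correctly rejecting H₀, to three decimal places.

Standardized effect: d = |μ_{script A} − μ_{script B}| / σ = |206.6 − 179.5| / 27.7 = 0.9783
Noncentrality parameter: δ = d·√(n/2) = 0.9783 × √(21/2) = 3.1702
Critical value for a one-sided test at α = 0.025: z_α = 1.960.
Power = P(Z > 1.960 − δ) = Φ(1.210) = 0.8869.

Power ≈ 0.887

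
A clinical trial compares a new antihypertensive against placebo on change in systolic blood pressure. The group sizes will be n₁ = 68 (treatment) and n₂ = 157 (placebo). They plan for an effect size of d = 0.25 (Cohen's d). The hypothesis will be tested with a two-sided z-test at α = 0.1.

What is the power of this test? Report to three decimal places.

Noncentrality parameter: λ = d / √(1/n₁ + 1/n₂) = 0.25 / √(1/68 + 1/157) = 1.7221
Critical value for a two-sided test at α = 0.1: z_{α/2} = 1.645.
Power = Φ(λ − 1.645) + Φ(−λ − 1.645) = Φ(0.077) + Φ(-3.367) = 0.5308 + 0.0004 = 0.5312.

Power ≈ 0.531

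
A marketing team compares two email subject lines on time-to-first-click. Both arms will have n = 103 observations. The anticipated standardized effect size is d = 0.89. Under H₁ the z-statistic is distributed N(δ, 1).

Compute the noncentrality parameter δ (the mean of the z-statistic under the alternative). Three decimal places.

δ ≈ 6.387

δ = d·√(n/2) = 0.89 × √(103/2) = 6.3870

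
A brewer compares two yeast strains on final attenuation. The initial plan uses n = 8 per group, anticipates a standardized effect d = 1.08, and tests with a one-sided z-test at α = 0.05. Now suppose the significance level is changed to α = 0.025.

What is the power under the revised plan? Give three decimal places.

δ = d·√(n/2) = 1.08 × √(8/2) = 2.1600 (unchanged). New critical value: z_{0.025} = 1.960.
Revised power = Φ(δ − 1.960) = Φ(0.200) = 0.5793.

Power ≈ 0.579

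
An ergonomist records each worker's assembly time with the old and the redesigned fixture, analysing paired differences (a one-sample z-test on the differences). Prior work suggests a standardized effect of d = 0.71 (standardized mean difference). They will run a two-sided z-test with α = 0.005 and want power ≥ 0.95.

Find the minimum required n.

n = 40

For power 0.95 need Φ(δ − z_{0.0025}) = 0.95, so δ = z_{0.0025} + z_{0.05} = 2.807 + 1.645 = 4.452.
(Ignoring the negligible lower-tail rejection probability gives the usual closed-form inversion.)
δ = d·√n ⇒ n = (δ/d)² = (4.452 / 0.71)² = 39.32.
Round up to the next whole unit.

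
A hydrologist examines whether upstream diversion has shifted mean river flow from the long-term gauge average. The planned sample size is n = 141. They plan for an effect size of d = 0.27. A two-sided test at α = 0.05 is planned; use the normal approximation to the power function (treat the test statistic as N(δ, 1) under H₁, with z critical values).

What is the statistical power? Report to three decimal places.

Noncentrality parameter: δ = d·√n = 0.27 × √141 = 3.2061
Critical value for a two-sided test at α = 0.05: z_{α/2} = 1.960.
Power = Φ(δ − 1.960) + Φ(−δ − 1.960) = Φ(1.246) + Φ(-5.166) = 0.8936 + 0.0000 = 0.8936.

Power ≈ 0.894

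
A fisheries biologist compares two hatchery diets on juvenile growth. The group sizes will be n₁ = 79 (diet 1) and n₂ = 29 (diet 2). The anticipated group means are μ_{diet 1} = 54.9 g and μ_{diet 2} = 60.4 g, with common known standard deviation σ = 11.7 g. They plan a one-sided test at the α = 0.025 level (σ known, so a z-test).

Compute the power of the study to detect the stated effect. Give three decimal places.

Standardized effect: d = |μ_{diet 1} − μ_{diet 2}| / σ = |54.9 − 60.4| / 11.7 = 0.4701
Noncentrality parameter: δ = d / √(1/n₁ + 1/n₂) = 0.4701 / √(1/79 + 1/29) = 2.1651
Critical value for a one-sided test at α = 0.025: z_α = 1.960.
Power = Φ(δ − 1.960) = Φ(0.205) = 0.5813.

Power ≈ 0.581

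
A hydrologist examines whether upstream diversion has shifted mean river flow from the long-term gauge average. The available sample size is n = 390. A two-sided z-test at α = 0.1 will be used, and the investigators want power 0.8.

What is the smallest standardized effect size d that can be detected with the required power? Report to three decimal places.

d ≈ 0.126

Need Φ(δ − 1.645) = 0.8, so δ = 1.645 + 0.842 = 2.486.
(Lower-tail contribution to power is negligible for δ > 0.)
δ = d·√n ⇒ d = δ/√n = 2.486/√390 = 0.1259.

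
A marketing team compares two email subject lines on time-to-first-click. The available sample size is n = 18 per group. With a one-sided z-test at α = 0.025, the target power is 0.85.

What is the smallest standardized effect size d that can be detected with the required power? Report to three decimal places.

Need Φ(δ − 1.960) = 0.85, so δ = 1.960 + 1.036 = 2.996.
δ = d·√(n/2) ⇒ d = δ/√(n/2) = 2.996/√(18/2) = 0.9988.

d ≈ 0.999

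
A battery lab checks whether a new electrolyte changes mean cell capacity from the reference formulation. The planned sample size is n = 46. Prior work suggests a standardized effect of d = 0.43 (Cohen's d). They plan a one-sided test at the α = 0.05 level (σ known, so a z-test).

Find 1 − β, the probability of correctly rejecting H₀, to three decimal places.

Noncentrality parameter: δ = d·√n = 0.43 × √46 = 2.9164
Critical value for a one-sided test at α = 0.05: z_α = 1.645.
Power = P(Z > 1.645 − δ) = Φ(1.272) = 0.8982.

Power ≈ 0.898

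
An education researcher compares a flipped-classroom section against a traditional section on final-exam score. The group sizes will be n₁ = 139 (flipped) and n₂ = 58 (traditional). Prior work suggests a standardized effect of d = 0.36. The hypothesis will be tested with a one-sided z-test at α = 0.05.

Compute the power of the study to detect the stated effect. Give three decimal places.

Noncentrality parameter: δ = d / √(1/n₁ + 1/n₂) = 0.36 / √(1/139 + 1/58) = 2.3030
One-sided α = 0.05 → critical value z_{0.05} = 1.645.
Power = P(Z > 1.645 − δ) = Φ(0.658) = 0.7448.

Power ≈ 0.745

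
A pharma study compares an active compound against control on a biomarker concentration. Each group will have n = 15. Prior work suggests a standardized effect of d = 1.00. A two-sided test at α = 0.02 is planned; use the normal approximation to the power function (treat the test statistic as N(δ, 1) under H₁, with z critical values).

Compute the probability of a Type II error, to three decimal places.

β ≈ 0.340

Noncentrality parameter: λ = d·√(n/2) = 1.00 × √(15/2) = 2.7386
Two-sided α = 0.02 → critical value z_{0.01} = 2.326.
Power = Φ(λ − 2.326) + Φ(−λ − 2.326) = Φ(0.412) + Φ(-5.065) = 0.6599 + 0.0000 = 0.6599.
Type II error: β = 1 − power = 1 − 0.6599 = 0.3401.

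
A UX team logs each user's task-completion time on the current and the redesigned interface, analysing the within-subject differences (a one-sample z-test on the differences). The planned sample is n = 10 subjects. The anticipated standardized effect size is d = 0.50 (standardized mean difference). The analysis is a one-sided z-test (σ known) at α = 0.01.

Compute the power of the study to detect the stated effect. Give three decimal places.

Noncentrality parameter: δ = d·√n = 0.50 × √10 = 1.5811
One-sided α = 0.01 → critical value z_{0.01} = 2.326.
Power = P(Z > 2.326 − δ) = Φ(-0.745) = 0.2281.

Power ≈ 0.228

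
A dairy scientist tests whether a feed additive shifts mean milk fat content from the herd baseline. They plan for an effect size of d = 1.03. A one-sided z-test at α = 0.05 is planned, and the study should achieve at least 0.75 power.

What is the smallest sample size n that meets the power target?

n = 6

Set Φ(δ − 1.645) = 0.75; then δ − 1.645 = Φ⁻¹(0.75) = 0.674, giving δ = 2.319.
δ = d·√n ⇒ n = (δ/d)² = (2.319 / 1.03)² = 5.07.
Rounding up, n = 6.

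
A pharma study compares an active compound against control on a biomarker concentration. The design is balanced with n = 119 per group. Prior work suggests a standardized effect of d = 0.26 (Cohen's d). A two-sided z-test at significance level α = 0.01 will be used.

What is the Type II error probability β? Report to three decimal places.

Noncentrality parameter: λ = d·√(n/2) = 0.26 × √(119/2) = 2.0055
Critical value for a two-sided test at α = 0.01: z_{α/2} = 2.576.
Power = Φ(λ − 2.576) + Φ(−λ − 2.576) = Φ(-0.570) + Φ(-4.581) = 0.2842 + 0.0000 = 0.2842.
Type II error: β = 1 − power = 1 − 0.2842 = 0.7158.

β ≈ 0.716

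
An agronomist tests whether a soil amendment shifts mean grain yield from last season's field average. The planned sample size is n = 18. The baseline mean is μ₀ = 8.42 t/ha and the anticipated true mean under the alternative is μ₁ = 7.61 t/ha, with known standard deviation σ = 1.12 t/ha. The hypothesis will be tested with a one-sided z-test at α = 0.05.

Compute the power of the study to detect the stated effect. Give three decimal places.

Power ≈ 0.923

Standardized effect: d = |μ₁ − μ₀| / σ = |7.61 − 8.42| / 1.12 = 0.7232
Noncentrality parameter: δ = d·√n = 0.7232 × √18 = 3.0683
Critical value for a one-sided test at α = 0.05: z_α = 1.645.
Power = Φ(δ − 1.645) = Φ(1.423) = 0.9227.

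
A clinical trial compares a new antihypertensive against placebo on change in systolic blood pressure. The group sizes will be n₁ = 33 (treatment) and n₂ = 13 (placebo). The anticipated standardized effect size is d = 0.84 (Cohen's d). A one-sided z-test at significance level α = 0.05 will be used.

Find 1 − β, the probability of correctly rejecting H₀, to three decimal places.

Power ≈ 0.821

Noncentrality parameter: δ = d / √(1/n₁ + 1/n₂) = 0.84 / √(1/33 + 1/13) = 2.5652
Critical value for a one-sided test at α = 0.05: z_α = 1.645.
Power = Φ(δ − 1.645) = Φ(0.920) = 0.8213.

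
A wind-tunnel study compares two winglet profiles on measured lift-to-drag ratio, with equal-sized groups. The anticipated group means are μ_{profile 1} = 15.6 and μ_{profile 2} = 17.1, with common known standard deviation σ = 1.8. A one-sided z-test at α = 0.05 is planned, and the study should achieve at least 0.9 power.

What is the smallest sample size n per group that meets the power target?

n = 25 per group

Standardized effect: d = |μ_{profile 1} − μ_{profile 2}| / σ = |15.6 − 17.1| / 1.8 = 0.8333
Set Φ(δ − 1.645) = 0.9; then δ − 1.645 = Φ⁻¹(0.9) = 1.282, giving δ = 2.926.
δ = d·√(n/2) ⇒ n = 2(δ/d)² = 2 × (2.926 / 0.8333)² = 24.66.
Rounding up, n = 25 per group.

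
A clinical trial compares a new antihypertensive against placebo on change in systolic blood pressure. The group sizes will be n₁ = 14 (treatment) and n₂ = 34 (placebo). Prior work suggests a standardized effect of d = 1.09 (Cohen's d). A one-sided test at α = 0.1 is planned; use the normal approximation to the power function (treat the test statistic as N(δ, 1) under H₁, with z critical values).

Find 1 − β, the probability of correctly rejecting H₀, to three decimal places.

Power ≈ 0.984

Noncentrality parameter: δ = d / √(1/n₁ + 1/n₂) = 1.09 / √(1/14 + 1/34) = 3.4325
Critical value for a one-sided test at α = 0.1: z_α = 1.282.
Power = P(Z > 1.282 − δ) = Φ(2.151) = 0.9843.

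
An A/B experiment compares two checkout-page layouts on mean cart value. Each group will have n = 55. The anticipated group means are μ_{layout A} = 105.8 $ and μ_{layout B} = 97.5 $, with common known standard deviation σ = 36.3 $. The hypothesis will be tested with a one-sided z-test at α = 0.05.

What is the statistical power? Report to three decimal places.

Standardized effect: d = |μ_{layout A} − μ_{layout B}| / σ = |105.8 − 97.5| / 36.3 = 0.2287
Noncentrality parameter: λ = d·√(n/2) = 0.2287 × √(55/2) = 1.1991
Critical value for a one-sided test at α = 0.05: z_α = 1.645.
Power = P(Z > 1.645 − λ) = Φ(-0.446) = 0.3279.

Power ≈ 0.328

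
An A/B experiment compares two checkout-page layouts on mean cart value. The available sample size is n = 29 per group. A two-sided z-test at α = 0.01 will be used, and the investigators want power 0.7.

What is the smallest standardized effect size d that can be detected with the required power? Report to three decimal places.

d ≈ 0.814

Required noncentrality: δ = z_{0.005} + z_{0.30} = 2.576 + 0.524 = 3.100.
(The second rejection-region term Φ(−δ − z_{α/2}) is negligible and dropped.)
δ = d·√(n/2) ⇒ d = δ/√(n/2) = 3.100/√(29/2) = 0.8142.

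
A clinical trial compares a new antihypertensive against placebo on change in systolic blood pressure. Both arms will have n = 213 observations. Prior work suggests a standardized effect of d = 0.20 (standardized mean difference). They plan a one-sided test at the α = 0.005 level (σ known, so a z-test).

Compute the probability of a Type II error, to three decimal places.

Noncentrality parameter: δ = d·√(n/2) = 0.20 × √(213/2) = 2.0640
One-sided α = 0.005 → critical value z_{0.005} = 2.576.
Power = P(Z > 2.576 − δ) = Φ(-0.512) = 0.3044.
Type II error: β = 1 − power = 1 − 0.3044 = 0.6956.

β ≈ 0.696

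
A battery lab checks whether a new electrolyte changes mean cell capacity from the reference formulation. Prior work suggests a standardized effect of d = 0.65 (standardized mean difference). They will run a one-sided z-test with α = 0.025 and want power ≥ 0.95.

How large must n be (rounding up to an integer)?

n = 31

For power 0.95 need Φ(δ − z_{0.025}) = 0.95, so δ = z_{0.025} + z_{0.05} = 1.960 + 1.645 = 3.605.
δ = d·√n ⇒ n = (δ/d)² = (3.605 / 0.65)² = 30.76.
Round up to the next whole unit.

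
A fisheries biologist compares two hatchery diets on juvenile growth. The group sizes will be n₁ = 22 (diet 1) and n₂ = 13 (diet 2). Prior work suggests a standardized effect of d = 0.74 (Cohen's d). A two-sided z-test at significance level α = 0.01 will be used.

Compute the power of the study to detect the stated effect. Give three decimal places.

Noncentrality parameter: δ = d / √(1/n₁ + 1/n₂) = 0.74 / √(1/22 + 1/13) = 2.1153
Two-sided α = 0.01 → critical value z_{0.005} = 2.576.
Power = Φ(δ − 2.576) + Φ(−δ − 2.576) = Φ(-0.460) + Φ(-4.691) = 0.3226 + 0.0000 = 0.3226.

Power ≈ 0.323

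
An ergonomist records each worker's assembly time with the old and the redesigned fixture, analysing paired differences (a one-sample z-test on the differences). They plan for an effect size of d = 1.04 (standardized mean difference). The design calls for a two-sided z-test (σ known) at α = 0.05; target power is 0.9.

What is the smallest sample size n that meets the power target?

Set Φ(δ − 1.960) = 0.9; then δ − 1.960 = Φ⁻¹(0.9) = 1.282, giving δ = 3.242.
(For δ > 0 the lower-tail rejection region contributes negligibly to power, so the one-term inversion is standard.)
δ = d·√n ⇒ n = (δ/d)² = (3.242 / 1.04)² = 9.71.
Round up to the next whole unit.

n = 10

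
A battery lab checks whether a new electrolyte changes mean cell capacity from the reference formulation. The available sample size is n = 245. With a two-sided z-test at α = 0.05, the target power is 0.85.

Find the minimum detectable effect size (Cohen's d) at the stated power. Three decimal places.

d ≈ 0.191

Need Φ(δ − 1.960) = 0.85, so δ = 1.960 + 1.036 = 2.996.
(Lower-tail contribution to power is negligible for δ > 0.)
δ = d·√n ⇒ d = δ/√n = 2.996/√245 = 0.1914.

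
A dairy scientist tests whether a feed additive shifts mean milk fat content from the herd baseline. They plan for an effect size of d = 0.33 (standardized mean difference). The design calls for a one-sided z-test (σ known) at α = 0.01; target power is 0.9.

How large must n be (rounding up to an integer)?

Set Φ(δ − 2.326) = 0.9; then δ − 2.326 = Φ⁻¹(0.9) = 1.282, giving δ = 3.608.
δ = d·√n ⇒ n = (δ/d)² = (3.608 / 0.33)² = 119.53.
Rounding up, n = 120.

n = 120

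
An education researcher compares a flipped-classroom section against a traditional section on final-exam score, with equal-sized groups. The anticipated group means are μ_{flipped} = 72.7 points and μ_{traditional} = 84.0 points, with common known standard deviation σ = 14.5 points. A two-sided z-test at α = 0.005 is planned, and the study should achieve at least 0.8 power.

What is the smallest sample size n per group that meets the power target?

Standardized effect: d = |μ_{flipped} − μ_{traditional}| / σ = |72.7 − 84.0| / 14.5 = 0.7793
For power 0.8 need Φ(δ − z_{0.0025}) = 0.8, so δ = z_{0.0025} + z_{0.20} = 2.807 + 0.842 = 3.649.
(The Φ(−δ − z_{α/2}) term is vanishingly small for δ > 0 and is dropped in the standard sample-size formula.)
δ = d·√(n/2) ⇒ n = 2(δ/d)² = 2 × (3.649 / 0.7793)² = 43.84.
Rounding up, n = 44 per group.

n = 44 per group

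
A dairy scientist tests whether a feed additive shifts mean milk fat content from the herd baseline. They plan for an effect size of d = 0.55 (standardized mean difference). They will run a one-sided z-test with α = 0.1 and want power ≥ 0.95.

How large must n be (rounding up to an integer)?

n = 29

For power 0.95 need Φ(δ − z_{0.1}) = 0.95, so δ = z_{0.1} + z_{0.05} = 1.282 + 1.645 = 2.926.
δ = d·√n ⇒ n = (δ/d)² = (2.926 / 0.55)² = 28.31.
Rounding up, n = 29.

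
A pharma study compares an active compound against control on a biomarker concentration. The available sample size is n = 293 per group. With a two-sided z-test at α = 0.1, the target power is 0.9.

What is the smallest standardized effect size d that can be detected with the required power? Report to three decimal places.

d ≈ 0.242

Required noncentrality: δ = z_{0.05} + z_{0.10} = 1.645 + 1.282 = 2.926.
(Lower-tail contribution to power is negligible for δ > 0.)
δ = d·√(n/2) ⇒ d = δ/√(n/2) = 2.926/√(293/2) = 0.2418.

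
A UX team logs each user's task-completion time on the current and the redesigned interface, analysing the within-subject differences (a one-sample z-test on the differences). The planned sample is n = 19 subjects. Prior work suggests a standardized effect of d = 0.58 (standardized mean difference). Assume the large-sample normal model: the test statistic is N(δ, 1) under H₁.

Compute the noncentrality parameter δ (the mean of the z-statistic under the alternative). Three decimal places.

δ ≈ 2.528

δ = d·√n = 0.58 × √19 = 2.5282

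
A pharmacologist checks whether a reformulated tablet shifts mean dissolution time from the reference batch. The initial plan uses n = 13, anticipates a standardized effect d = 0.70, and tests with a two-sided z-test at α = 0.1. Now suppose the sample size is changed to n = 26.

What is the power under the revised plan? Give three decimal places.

With n = 26: δ = d·√n = 0.70 × √26 = 3.5693. Critical value z_{0.05} = 1.645.
Revised power = Φ(δ − 1.645) + Φ(−δ − 1.645) = Φ(1.924) + Φ(-5.214) = 0.9729 + 0.0000 = 0.9729.

Power ≈ 0.973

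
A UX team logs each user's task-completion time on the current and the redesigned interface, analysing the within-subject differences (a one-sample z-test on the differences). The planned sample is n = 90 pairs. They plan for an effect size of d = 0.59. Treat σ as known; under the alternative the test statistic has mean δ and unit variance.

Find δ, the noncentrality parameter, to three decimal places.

δ = d·√n = 0.59 × √90 = 5.5972

δ ≈ 5.597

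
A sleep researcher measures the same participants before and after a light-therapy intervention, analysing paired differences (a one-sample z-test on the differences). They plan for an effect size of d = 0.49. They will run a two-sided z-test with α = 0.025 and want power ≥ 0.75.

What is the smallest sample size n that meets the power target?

n = 36

For power 0.75 need Φ(δ − z_{0.0125}) = 0.75, so δ = z_{0.0125} + z_{0.25} = 2.241 + 0.674 = 2.916.
(Ignoring the negligible lower-tail rejection probability gives the usual closed-form inversion.)
δ = d·√n ⇒ n = (δ/d)² = (2.916 / 0.49)² = 35.41.
Rounding up, n = 36.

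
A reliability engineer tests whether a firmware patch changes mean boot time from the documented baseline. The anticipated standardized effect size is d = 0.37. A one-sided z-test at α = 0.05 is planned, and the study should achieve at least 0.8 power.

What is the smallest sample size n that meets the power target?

Set Φ(δ − 1.645) = 0.8; then δ − 1.645 = Φ⁻¹(0.8) = 0.842, giving δ = 2.486.
δ = d·√n ⇒ n = (δ/d)² = (2.486 / 0.37)² = 45.16.
Rounding up, n = 46.

n = 46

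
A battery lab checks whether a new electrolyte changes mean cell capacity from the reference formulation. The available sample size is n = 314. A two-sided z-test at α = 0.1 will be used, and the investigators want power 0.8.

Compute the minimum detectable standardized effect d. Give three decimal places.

Required noncentrality: δ = z_{0.05} + z_{0.20} = 1.645 + 0.842 = 2.486.
(The second rejection-region term Φ(−δ − z_{α/2}) is negligible and dropped.)
δ = d·√n ⇒ d = δ/√n = 2.486/√314 = 0.1403.

d ≈ 0.140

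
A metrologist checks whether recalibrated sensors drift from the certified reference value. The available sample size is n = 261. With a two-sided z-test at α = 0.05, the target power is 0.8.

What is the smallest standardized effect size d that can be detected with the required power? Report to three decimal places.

d ≈ 0.173

Need Φ(δ − 1.960) = 0.8, so δ = 1.960 + 0.842 = 2.802.
(The second rejection-region term Φ(−δ − z_{α/2}) is negligible and dropped.)
δ = d·√n ⇒ d = δ/√n = 2.802/√261 = 0.1734.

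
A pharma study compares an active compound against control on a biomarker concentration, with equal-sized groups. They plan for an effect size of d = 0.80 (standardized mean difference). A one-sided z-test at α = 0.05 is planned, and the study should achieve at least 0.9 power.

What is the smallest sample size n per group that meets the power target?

n = 27 per group

For power 0.9 need Φ(δ − z_{0.05}) = 0.9, so δ = z_{0.05} + z_{0.10} = 1.645 + 1.282 = 2.926.
δ = d·√(n/2) ⇒ n = 2(δ/d)² = 2 × (2.926 / 0.80)² = 26.76.
Rounding up, n = 27 per group.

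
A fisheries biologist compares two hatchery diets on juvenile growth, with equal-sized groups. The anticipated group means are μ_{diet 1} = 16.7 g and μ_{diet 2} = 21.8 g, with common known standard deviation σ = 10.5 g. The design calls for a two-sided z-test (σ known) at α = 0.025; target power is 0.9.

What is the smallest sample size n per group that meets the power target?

n = 106 per group

Standardized effect: d = |μ_{diet 1} − μ_{diet 2}| / σ = |16.7 − 21.8| / 10.5 = 0.4857
Set Φ(δ − 2.241) = 0.9; then δ − 2.241 = Φ⁻¹(0.9) = 1.282, giving δ = 3.523.
(Ignoring the negligible lower-tail rejection probability gives the usual closed-form inversion.)
δ = d·√(n/2) ⇒ n = 2(δ/d)² = 2 × (3.523 / 0.4857)² = 105.22.
Round up to the next whole unit.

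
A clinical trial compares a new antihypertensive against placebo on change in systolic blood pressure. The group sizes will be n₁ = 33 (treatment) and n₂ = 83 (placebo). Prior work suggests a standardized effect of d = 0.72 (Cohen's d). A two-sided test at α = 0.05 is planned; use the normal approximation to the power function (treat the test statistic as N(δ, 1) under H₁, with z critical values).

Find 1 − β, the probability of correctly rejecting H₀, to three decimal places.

Noncentrality parameter: λ = d / √(1/n₁ + 1/n₂) = 0.72 / √(1/33 + 1/83) = 3.4986
Critical value for a two-sided test at α = 0.05: z_{α/2} = 1.960.
Power = Φ(λ − 1.960) + Φ(−λ − 1.960) = Φ(1.539) + Φ(-5.459) = 0.9381 + 0.0000 = 0.9381.

Power ≈ 0.938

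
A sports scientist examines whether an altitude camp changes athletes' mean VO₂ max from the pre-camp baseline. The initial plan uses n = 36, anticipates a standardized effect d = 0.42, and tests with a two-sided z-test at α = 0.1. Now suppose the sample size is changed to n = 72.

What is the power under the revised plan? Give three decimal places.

With n = 72: δ = d·√n = 0.42 × √72 = 3.5638. Critical value z_{0.05} = 1.645.
Revised power = Φ(δ − 1.645) + Φ(−δ − 1.645) = Φ(1.919) + Φ(-5.209) = 0.9725 + 0.0000 = 0.9725.

Power ≈ 0.973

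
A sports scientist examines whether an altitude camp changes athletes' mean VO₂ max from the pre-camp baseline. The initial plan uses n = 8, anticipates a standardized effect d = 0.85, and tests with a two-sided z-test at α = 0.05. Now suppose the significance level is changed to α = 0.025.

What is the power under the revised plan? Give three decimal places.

Power ≈ 0.565

δ = d·√n = 0.85 × √8 = 2.4042 (unchanged). New critical value: z_{0.0125} = 2.241.
Revised power = Φ(δ − 2.241) + Φ(−δ − 2.241) = Φ(0.163) + Φ(-4.646) = 0.5646 + 0.0000 = 0.5646.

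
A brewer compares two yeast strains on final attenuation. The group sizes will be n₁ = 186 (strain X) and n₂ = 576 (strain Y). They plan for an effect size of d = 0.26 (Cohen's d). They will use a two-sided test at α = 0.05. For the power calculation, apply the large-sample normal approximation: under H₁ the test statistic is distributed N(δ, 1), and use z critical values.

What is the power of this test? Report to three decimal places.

Noncentrality parameter: δ = d / √(1/n₁ + 1/n₂) = 0.26 / √(1/186 + 1/576) = 3.0829
Two-sided α = 0.05 → critical value z_{0.025} = 1.960.
Power = Φ(δ − 1.960) + Φ(−δ − 1.960) = Φ(1.123) + Φ(-5.043) = 0.8693 + 0.0000 = 0.8693.

Power ≈ 0.869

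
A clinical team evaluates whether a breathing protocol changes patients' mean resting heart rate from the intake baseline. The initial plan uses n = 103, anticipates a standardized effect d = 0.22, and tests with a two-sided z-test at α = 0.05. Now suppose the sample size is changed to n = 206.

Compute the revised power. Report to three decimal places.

Power ≈ 0.884

With n = 206: δ = d·√n = 0.22 × √206 = 3.1576. Critical value z_{0.025} = 1.960.
Revised power = Φ(δ − 1.960) + Φ(−δ − 1.960) = Φ(1.198) + Φ(-5.118) = 0.8845 + 0.0000 = 0.8845.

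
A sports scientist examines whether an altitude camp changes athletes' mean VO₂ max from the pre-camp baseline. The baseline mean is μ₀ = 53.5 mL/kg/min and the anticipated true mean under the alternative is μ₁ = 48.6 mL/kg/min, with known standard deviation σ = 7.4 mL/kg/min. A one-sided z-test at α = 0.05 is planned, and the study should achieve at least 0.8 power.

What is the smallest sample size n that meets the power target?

n = 15

Standardized effect: d = |μ₁ − μ₀| / σ = |48.6 − 53.5| / 7.4 = 0.6622
Set Φ(δ − 1.645) = 0.8; then δ − 1.645 = Φ⁻¹(0.8) = 0.842, giving δ = 2.486.
δ = d·√n ⇒ n = (δ/d)² = (2.486 / 0.6622)² = 14.10.
Rounding up, n = 15.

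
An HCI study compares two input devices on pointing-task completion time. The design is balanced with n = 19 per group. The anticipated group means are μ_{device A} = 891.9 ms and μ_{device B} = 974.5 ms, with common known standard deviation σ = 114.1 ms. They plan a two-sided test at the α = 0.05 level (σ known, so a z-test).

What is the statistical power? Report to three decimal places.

Standardized effect: d = |μ_{device A} − μ_{device B}| / σ = |891.9 − 974.5| / 114.1 = 0.7239
Noncentrality parameter: δ = d·√(n/2) = 0.7239 × √(19/2) = 2.2313
Two-sided α = 0.05 → critical value z_{0.025} = 1.960.
Power = Φ(δ − 1.960) + Φ(−δ − 1.960) = Φ(0.271) + Φ(-4.191) = 0.6069 + 0.0000 = 0.6069.

Power ≈ 0.607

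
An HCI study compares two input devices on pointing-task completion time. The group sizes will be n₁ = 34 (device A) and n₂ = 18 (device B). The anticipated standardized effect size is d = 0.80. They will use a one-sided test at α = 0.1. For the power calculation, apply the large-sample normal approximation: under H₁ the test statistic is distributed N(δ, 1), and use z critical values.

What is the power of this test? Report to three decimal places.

Noncentrality parameter: δ = d / √(1/n₁ + 1/n₂) = 0.80 / √(1/34 + 1/18) = 2.7445
One-sided α = 0.1 → critical value z_{0.1} = 1.282.
Power = Φ(δ − 1.282) = Φ(1.463) = 0.9283.

Power ≈ 0.928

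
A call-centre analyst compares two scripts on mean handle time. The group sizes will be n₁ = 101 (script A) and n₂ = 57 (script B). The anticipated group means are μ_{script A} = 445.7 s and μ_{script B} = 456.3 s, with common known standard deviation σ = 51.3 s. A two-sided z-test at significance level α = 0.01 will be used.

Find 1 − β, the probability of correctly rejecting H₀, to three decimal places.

Power ≈ 0.092

Standardized effect: d = |μ_{script A} − μ_{script B}| / σ = |445.7 − 456.3| / 51.3 = 0.2066
Noncentrality parameter: δ = d / √(1/n₁ + 1/n₂) = 0.2066 / √(1/101 + 1/57) = 1.2473
Two-sided α = 0.01 → critical value z_{0.005} = 2.576.
Power = Φ(δ − 2.576) + Φ(−δ − 2.576) = Φ(-1.329) + Φ(-3.823) = 0.0920 + 0.0001 = 0.0921.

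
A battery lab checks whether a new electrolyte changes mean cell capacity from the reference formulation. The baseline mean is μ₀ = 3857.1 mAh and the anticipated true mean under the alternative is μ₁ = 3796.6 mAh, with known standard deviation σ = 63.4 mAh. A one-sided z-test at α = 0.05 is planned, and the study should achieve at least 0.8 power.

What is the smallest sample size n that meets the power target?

n = 7

Standardized effect: d = |μ₁ − μ₀| / σ = |3796.6 − 3857.1| / 63.4 = 0.9543
Set Φ(δ − 1.645) = 0.8; then δ − 1.645 = Φ⁻¹(0.8) = 0.842, giving δ = 2.486.
δ = d·√n ⇒ n = (δ/d)² = (2.486 / 0.9543)² = 6.79.
Round up to the next whole unit.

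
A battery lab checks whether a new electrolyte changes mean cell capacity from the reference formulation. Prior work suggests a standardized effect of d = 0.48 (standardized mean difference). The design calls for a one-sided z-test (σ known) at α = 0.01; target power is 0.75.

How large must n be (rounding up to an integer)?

n = 40

For power 0.75 need Φ(δ − z_{0.01}) = 0.75, so δ = z_{0.01} + z_{0.25} = 2.326 + 0.674 = 3.001.
δ = d·√n ⇒ n = (δ/d)² = (3.001 / 0.48)² = 39.08.
Round up to the next whole unit.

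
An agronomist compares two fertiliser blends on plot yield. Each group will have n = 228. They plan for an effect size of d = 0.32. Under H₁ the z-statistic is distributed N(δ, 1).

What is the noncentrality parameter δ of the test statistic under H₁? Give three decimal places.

δ ≈ 3.417

The noncentrality parameter scales effect size by the design's sample-size factor: δ = d·√(n/2) = 0.32 × √(228/2) = 3.4167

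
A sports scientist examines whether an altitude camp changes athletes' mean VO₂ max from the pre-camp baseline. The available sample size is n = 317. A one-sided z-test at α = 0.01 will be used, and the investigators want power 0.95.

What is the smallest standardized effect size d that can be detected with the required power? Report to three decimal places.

d ≈ 0.223

Need Φ(δ − 2.326) = 0.95, so δ = 2.326 + 1.645 = 3.971.
δ = d·√n ⇒ d = δ/√n = 3.971/√317 = 0.2230.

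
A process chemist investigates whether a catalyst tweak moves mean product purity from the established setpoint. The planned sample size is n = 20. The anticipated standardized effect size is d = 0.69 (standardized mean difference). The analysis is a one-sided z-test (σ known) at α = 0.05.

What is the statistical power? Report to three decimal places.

Power ≈ 0.925

Noncentrality parameter: δ = d·√n = 0.69 × √20 = 3.0858
One-sided α = 0.05 → critical value z_{0.05} = 1.645.
Power = P(Z > 1.645 − δ) = Φ(1.441) = 0.9252.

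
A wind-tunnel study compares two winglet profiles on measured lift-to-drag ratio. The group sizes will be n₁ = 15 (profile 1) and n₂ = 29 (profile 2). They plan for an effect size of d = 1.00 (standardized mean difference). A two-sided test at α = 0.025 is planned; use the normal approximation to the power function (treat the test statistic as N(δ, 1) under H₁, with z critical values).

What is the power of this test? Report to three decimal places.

Power ≈ 0.817

Noncentrality parameter: δ = d / √(1/n₁ + 1/n₂) = 1.00 / √(1/15 + 1/29) = 3.1443
Two-sided α = 0.025 → critical value z_{0.0125} = 2.241.
Power = Φ(δ − 2.241) + Φ(−δ − 2.241) = Φ(0.903) + Φ(-5.386) = 0.8167 + 0.0000 = 0.8167.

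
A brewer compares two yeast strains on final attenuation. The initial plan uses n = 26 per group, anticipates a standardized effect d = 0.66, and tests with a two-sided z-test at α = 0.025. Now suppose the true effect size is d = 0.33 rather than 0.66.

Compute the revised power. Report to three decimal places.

With d = 0.33: δ = d·√(n/2) = 0.33 × √(26/2) = 1.1898. Critical value z_{0.0125} = 2.241.
Revised power = Φ(δ − 2.241) + Φ(−δ − 2.241) = Φ(-1.052) + Φ(-3.431) = 0.1465 + 0.0003 = 0.1468.

Power ≈ 0.147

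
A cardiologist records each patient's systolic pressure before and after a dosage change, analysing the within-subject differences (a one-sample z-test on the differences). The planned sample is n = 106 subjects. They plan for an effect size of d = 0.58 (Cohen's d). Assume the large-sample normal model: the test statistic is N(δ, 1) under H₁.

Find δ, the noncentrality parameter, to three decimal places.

δ ≈ 5.971

The noncentrality parameter scales effect size by the design's sample-size factor: δ = d·√n = 0.58 × √106 = 5.9715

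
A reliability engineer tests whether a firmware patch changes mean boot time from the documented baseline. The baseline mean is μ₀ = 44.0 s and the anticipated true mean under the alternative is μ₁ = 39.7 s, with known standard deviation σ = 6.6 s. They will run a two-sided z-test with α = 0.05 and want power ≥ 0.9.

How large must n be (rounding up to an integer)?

n = 25

Standardized effect: d = |μ₁ − μ₀| / σ = |39.7 − 44.0| / 6.6 = 0.6515
Set Φ(δ − 1.960) = 0.9; then δ − 1.960 = Φ⁻¹(0.9) = 1.282, giving δ = 3.242.
(For δ > 0 the lower-tail rejection region contributes negligibly to power, so the one-term inversion is standard.)
δ = d·√n ⇒ n = (δ/d)² = (3.242 / 0.6515)² = 24.75.
Rounding up, n = 25.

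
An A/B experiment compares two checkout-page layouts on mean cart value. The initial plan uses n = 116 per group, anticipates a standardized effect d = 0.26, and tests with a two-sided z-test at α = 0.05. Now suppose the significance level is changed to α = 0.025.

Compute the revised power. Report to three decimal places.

δ = d·√(n/2) = 0.26 × √(116/2) = 1.9801 (unchanged). New critical value: z_{0.0125} = 2.241.
Revised power = Φ(δ − 2.241) + Φ(−δ − 2.241) = Φ(-0.261) + Φ(-4.222) = 0.3969 + 0.0000 = 0.3969.

Power ≈ 0.397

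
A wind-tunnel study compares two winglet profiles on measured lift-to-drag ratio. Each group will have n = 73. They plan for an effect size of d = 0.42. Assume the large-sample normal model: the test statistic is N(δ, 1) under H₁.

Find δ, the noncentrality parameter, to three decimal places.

δ ≈ 2.537

δ = d·√(n/2) = 0.42 × √(73/2) = 2.5374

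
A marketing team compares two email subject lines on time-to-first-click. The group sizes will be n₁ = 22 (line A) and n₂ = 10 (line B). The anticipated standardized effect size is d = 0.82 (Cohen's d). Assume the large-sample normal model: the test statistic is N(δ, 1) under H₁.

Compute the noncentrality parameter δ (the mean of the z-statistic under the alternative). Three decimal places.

δ ≈ 2.150

The noncentrality parameter scales effect size by the design's sample-size factor: δ = d / √(1/n₁ + 1/n₂) = 0.82 / √(1/22 + 1/10) = 2.1501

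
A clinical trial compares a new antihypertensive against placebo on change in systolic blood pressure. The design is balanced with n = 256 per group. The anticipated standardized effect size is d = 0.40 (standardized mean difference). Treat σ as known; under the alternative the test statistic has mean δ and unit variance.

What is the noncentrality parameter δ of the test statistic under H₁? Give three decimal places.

δ ≈ 4.525

δ = d·√(n/2) = 0.40 × √(256/2) = 4.5255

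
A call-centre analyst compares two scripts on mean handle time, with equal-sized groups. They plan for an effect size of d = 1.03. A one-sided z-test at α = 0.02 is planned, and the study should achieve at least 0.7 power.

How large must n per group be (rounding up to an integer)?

n = 13 per group

Set Φ(δ − 2.054) = 0.7; then δ − 2.054 = Φ⁻¹(0.7) = 0.524, giving δ = 2.578.
δ = d·√(n/2) ⇒ n = 2(δ/d)² = 2 × (2.578 / 1.03)² = 12.53.
Rounding up, n = 13 per group.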